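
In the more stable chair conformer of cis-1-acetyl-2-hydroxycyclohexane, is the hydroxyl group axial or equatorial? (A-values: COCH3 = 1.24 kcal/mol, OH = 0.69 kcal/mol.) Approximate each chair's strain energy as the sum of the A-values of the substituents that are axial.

C1 and C2 have opposite parity, so for the cis isomer the two substituents are one axial and one equatorial in each chair.
Chair I (acetyl axial, hydroxyl equatorial): E = 1.24 kcal/mol.
Chair II (acetyl equatorial, hydroxyl axial): E = 0.69 kcal/mol.
Chair II is the more stable (lower-energy) conformer, and in that chair the hydroxyl group is axial.

axial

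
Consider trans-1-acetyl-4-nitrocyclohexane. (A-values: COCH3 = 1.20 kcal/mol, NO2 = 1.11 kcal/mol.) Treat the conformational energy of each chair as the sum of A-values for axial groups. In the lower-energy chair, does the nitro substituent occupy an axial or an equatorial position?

C1 and C4 have opposite parity, so for the trans isomer the two substituents are e,e in one chair and a,a in the other.
Chair I (acetyl axial, nitro axial): E = 2.31 kcal/mol.
Chair II (acetyl equatorial, nitro equatorial): E = 0.00 kcal/mol.
Chair II is the more stable (lower-energy) conformer, and in that chair the nitro group is equatorial.

equatorial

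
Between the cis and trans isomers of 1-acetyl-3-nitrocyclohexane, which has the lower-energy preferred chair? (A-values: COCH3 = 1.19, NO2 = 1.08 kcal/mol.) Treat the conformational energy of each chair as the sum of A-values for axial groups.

At 1,3 positions (parity same): cis → (e,e or a,a); trans → (a,e or e,a).
Best chair for cis: E = 0.00 kcal/mol; best chair for trans: E = 1.08 kcal/mol.
The cis isomer is lower by 1.08 kcal/mol.

cis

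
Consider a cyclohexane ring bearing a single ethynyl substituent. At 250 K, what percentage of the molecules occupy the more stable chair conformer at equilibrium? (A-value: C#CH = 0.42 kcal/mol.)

70.0%

One chair has the ethynyl group axial (E = 0.42 kcal/mol) and the other has it equatorial (E = 0).
ΔG = 0.42 kcal/mol between the two chairs.
K = exp(ΔG/RT) with R = 1.987×10⁻³ kcal mol⁻¹ K⁻¹ and T = 250 K gives K ≈ 2.33.
Fraction in the lower-energy chair = K/(K+1) = 70.0%.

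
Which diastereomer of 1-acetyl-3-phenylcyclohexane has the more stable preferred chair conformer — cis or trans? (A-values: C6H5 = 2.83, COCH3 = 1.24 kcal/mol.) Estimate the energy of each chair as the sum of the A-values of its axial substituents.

cis

At 1,3 positions (parity same): cis → (e,e or a,a); trans → (a,e or e,a).
Best chair for cis: E = 0.00 kcal/mol; best chair for trans: E = 1.24 kcal/mol.
The cis isomer is lower by 1.24 kcal/mol.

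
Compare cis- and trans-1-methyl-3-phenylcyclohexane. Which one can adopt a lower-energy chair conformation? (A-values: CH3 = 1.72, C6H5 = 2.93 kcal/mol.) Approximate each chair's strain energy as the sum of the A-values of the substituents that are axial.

At 1,3 positions (parity same): cis → (e,e or a,a); trans → (a,e or e,a).
Best chair for cis: E = 0.00 kcal/mol; best chair for trans: E = 1.72 kcal/mol.
The cis isomer is lower by 1.72 kcal/mol.

cis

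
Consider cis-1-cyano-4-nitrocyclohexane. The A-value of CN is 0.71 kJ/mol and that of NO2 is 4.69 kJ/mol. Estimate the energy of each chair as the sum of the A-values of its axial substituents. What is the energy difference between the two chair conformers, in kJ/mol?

C1 and C4 have opposite parity, so for the cis isomer the two substituents are one axial and one equatorial in each chair.
Chair I (cyano axial, nitro equatorial): E = 0.71 kJ/mol.
Chair II (cyano equatorial, nitro axial): E = 4.69 kJ/mol.
ΔE = 4.69 − 0.71 = 3.98 kJ/mol; chair I is more stable.

3.98 kJ/mol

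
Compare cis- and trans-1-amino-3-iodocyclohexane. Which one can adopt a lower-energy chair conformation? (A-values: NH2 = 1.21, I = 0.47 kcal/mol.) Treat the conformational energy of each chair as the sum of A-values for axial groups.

cis

At 1,3 positions (parity same): cis → (e,e or a,a); trans → (a,e or e,a).
Best chair for cis: E = 0.00 kcal/mol; best chair for trans: E = 0.47 kcal/mol.
The cis isomer is lower by 0.47 kcal/mol.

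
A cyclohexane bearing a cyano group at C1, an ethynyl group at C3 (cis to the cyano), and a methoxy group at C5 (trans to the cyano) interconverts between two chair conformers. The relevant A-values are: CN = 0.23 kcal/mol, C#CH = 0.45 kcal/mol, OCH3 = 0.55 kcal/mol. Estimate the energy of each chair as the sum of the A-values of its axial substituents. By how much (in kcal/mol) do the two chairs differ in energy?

Chair I (cyano axial, ethynyl axial, methoxy equatorial): E = 0.68 kcal/mol.
Chair II (cyano equatorial, ethynyl equatorial, methoxy axial): E = 0.55 kcal/mol.
ΔE = 0.68 − 0.55 = 0.13 kcal/mol; chair II is more stable.

0.13 kcal/mol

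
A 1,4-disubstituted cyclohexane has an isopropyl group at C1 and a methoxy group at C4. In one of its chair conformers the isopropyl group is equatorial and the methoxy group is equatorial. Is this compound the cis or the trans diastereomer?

trans

C1 and C4 have opposite parity, so their axial bonds point in opposite directions.
With opposite-parity carbons, two substituents on the same face are one axial and one equatorial; opposite faces give both axial or both equatorial.
Here the groups are equatorial/equatorial → opposite face → trans.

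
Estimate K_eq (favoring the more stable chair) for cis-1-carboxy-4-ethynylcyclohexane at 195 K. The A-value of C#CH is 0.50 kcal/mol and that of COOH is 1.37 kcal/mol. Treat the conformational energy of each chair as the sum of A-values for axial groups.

C1 and C4 have opposite parity, so for the cis isomer the two substituents are one axial and one equatorial in each chair.
Chair I (ethynyl axial, carboxyl equatorial): E = 0.50 kcal/mol; chair II (ethynyl equatorial, carboxyl axial): E = 1.37 kcal/mol.
ΔG = 0.87 kcal/mol between the two chairs.
K = exp(ΔG/RT) with R = 1.987×10⁻³ kcal mol⁻¹ K⁻¹ and T = 195 K gives K ≈ 9.44.

K ≈ 9.44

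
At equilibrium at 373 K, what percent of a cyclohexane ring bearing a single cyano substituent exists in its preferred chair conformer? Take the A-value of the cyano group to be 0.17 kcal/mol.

One chair has the cyano group axial (E = 0.17 kcal/mol) and the other has it equatorial (E = 0).
ΔG = 0.17 kcal/mol between the two chairs.
K = exp(ΔG/RT) with R = 1.987×10⁻³ kcal mol⁻¹ K⁻¹ and T = 373 K gives K ≈ 1.26.
Fraction in the lower-energy chair = K/(K+1) = 55.7%.

55.7%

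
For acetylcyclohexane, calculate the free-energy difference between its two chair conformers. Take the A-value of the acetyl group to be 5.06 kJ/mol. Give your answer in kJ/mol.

A monosubstituted cyclohexane has one chair with the acetyl group axial (E = A = 5.06 kJ/mol) and one with it equatorial (E = 0).
ΔE = 5.06 − 0 = 5.06 kJ/mol.

5.06 kJ/mol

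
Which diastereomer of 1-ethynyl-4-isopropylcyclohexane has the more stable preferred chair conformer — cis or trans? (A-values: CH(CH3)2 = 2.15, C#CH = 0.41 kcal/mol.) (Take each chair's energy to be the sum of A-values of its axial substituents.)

trans

At 1,4 positions (parity opposite): cis → (a,e or e,a); trans → (e,e or a,a).
Best chair for cis: E = 0.41 kcal/mol; best chair for trans: E = 0.00 kcal/mol.
The trans isomer is lower by 0.41 kcal/mol.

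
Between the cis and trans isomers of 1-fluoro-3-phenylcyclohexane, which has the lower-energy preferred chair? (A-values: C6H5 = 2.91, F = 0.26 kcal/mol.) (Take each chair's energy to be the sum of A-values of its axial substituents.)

At 1,3 positions (parity same): cis → (e,e or a,a); trans → (a,e or e,a).
Best chair for cis: E = 0.00 kcal/mol; best chair for trans: E = 0.26 kcal/mol.
The cis isomer is lower by 0.26 kcal/mol.

cis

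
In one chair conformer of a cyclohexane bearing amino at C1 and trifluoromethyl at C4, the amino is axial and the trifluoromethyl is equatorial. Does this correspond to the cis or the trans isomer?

cis

C1 and C4 have opposite parity, so their axial bonds point in opposite directions.
With opposite-parity carbons, two substituents on the same face are one axial and one equatorial; opposite faces give both axial or both equatorial.
Here the groups are axial/equatorial → same face → cis.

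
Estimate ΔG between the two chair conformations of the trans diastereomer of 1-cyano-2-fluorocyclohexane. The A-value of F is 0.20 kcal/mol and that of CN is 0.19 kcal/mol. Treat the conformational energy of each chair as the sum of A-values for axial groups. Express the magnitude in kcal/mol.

C1 and C2 have opposite parity, so for the trans isomer the two substituents are e,e in one chair and a,a in the other.
Chair I (fluoro axial, cyano axial): E = 0.39 kcal/mol.
Chair II (fluoro equatorial, cyano equatorial): E = 0.00 kcal/mol.
ΔE = 0.39 − 0.00 = 0.39 kcal/mol; chair II is more stable.

0.39 kcal/mol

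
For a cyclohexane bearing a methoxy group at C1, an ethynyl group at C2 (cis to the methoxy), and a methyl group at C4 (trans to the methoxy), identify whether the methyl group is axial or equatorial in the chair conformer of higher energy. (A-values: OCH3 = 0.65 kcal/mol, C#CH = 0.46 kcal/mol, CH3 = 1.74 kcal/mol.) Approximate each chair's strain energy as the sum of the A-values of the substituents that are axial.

axial

Chair I (methoxy axial, ethynyl equatorial, methyl axial): E = 2.39 kcal/mol.
Chair II (methoxy equatorial, ethynyl axial, methyl equatorial): E = 0.46 kcal/mol.
Chair I is the less stable (higher-energy) conformer, and in that chair the methyl group is axial.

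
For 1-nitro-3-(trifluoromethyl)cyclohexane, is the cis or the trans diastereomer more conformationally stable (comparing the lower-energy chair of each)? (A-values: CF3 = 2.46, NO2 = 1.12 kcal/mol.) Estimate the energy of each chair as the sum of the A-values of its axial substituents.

At 1,3 positions (parity same): cis → (e,e or a,a); trans → (a,e or e,a).
Best chair for cis: E = 0.00 kcal/mol; best chair for trans: E = 1.12 kcal/mol.
The cis isomer is lower by 1.12 kcal/mol.

cis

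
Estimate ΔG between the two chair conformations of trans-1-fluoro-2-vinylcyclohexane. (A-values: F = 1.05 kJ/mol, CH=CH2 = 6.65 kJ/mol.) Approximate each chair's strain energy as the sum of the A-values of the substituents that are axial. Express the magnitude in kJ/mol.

7.70 kJ/mol

C1 and C2 have opposite parity, so for the trans isomer the two substituents are e,e in one chair and a,a in the other.
Chair I (fluoro axial, vinyl axial): E = 7.70 kJ/mol.
Chair II (fluoro equatorial, vinyl equatorial): E = 0.00 kJ/mol.
ΔE = 7.70 − 0.00 = 7.70 kJ/mol; chair II is more stable.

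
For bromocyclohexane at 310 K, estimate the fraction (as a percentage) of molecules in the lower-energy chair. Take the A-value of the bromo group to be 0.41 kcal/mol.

66.1%

One chair has the bromo group axial (E = 0.41 kcal/mol) and the other has it equatorial (E = 0).
ΔG = 0.41 kcal/mol between the two chairs.
K = exp(ΔG/RT) with R = 1.987×10⁻³ kcal mol⁻¹ K⁻¹ and T = 310 K gives K ≈ 1.95.
Fraction in the lower-energy chair = K/(K+1) = 66.1%.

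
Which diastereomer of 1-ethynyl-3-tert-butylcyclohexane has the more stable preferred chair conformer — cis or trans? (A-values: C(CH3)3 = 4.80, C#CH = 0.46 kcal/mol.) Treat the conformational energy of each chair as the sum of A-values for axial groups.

At 1,3 positions (parity same): cis → (e,e or a,a); trans → (a,e or e,a).
Best chair for cis: E = 0.00 kcal/mol; best chair for trans: E = 0.46 kcal/mol.
The cis isomer is lower by 0.46 kcal/mol.

cis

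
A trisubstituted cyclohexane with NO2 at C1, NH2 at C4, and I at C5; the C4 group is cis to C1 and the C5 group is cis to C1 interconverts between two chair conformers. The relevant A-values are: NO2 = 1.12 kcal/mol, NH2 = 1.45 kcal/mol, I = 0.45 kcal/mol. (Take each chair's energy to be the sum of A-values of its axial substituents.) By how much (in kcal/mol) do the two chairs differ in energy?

0.12 kcal/mol

Chair I (nitro axial, amino equatorial, iodo axial): E = 1.57 kcal/mol.
Chair II (nitro equatorial, amino axial, iodo equatorial): E = 1.45 kcal/mol.
ΔE = 1.57 − 1.45 = 0.12 kcal/mol; chair II is more stable.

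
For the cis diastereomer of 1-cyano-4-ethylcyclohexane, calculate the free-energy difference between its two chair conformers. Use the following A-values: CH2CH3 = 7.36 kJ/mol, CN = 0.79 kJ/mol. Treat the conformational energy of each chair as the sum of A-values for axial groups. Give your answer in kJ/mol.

6.57 kJ/mol

C1 and C4 have opposite parity, so for the cis isomer the two substituents are one axial and one equatorial in each chair.
Chair I (ethyl axial, cyano equatorial): E = 7.36 kJ/mol.
Chair II (ethyl equatorial, cyano axial): E = 0.79 kJ/mol.
ΔE = 7.36 − 0.79 = 6.57 kJ/mol; chair II is more stable.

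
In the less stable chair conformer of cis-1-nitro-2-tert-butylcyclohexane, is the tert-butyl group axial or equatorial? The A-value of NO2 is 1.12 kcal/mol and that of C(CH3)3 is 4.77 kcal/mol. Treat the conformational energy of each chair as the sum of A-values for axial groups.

axial

C1 and C2 have opposite parity, so for the cis isomer the two substituents are one axial and one equatorial in each chair.
Chair I (nitro axial, tert-butyl equatorial): E = 1.12 kcal/mol.
Chair II (nitro equatorial, tert-butyl axial): E = 4.77 kcal/mol.
Chair II is the less stable (higher-energy) conformer, and in that chair the tert-butyl group is axial.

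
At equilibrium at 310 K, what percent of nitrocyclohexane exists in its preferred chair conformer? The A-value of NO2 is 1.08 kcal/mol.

85.2%

One chair has the nitro group axial (E = 1.08 kcal/mol) and the other has it equatorial (E = 0).
ΔG = 1.08 kcal/mol between the two chairs.
K = exp(ΔG/RT) with R = 1.987×10⁻³ kcal mol⁻¹ K⁻¹ and T = 310 K gives K ≈ 5.77.
Fraction in the lower-energy chair = K/(K+1) = 85.2%.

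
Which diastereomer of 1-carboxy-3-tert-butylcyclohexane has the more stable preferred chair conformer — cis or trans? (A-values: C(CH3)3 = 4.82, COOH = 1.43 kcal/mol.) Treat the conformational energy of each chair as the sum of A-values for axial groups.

cis

At 1,3 positions (parity same): cis → (e,e or a,a); trans → (a,e or e,a).
Best chair for cis: E = 0.00 kcal/mol; best chair for trans: E = 1.43 kcal/mol.
The cis isomer is lower by 1.43 kcal/mol.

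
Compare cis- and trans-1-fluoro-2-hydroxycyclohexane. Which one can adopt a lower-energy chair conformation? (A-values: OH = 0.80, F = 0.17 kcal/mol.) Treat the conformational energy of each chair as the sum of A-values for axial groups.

At 1,2 positions (parity opposite): cis → (a,e or e,a); trans → (e,e or a,a).
Best chair for cis: E = 0.17 kcal/mol; best chair for trans: E = 0.00 kcal/mol.
The trans isomer is lower by 0.17 kcal/mol.

trans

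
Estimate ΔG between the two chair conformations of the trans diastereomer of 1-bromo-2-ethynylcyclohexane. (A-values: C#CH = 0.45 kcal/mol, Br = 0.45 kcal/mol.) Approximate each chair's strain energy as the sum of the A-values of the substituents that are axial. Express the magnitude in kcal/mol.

0.90 kcal/mol

C1 and C2 have opposite parity, so for the trans isomer the two substituents are e,e in one chair and a,a in the other.
Chair I (ethynyl axial, bromo axial): E = 0.90 kcal/mol.
Chair II (ethynyl equatorial, bromo equatorial): E = 0.00 kcal/mol.
ΔE = 0.90 − 0.00 = 0.90 kcal/mol; chair II is more stable.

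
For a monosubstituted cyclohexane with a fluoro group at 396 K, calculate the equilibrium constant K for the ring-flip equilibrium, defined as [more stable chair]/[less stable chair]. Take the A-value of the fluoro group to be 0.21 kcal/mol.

K ≈ 1.31

One chair has the fluoro group axial (E = 0.21 kcal/mol) and the other has it equatorial (E = 0).
ΔG = 0.21 kcal/mol between the two chairs.
K = exp(ΔG/RT) with R = 1.987×10⁻³ kcal mol⁻¹ K⁻¹ and T = 396 K gives K ≈ 1.31.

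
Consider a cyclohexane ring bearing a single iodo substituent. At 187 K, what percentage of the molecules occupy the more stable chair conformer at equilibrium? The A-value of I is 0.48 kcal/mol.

One chair has the iodo group axial (E = 0.48 kcal/mol) and the other has it equatorial (E = 0).
ΔG = 0.48 kcal/mol between the two chairs.
K = exp(ΔG/RT) with R = 1.987×10⁻³ kcal mol⁻¹ K⁻¹ and T = 187 K gives K ≈ 3.64.
Fraction in the lower-energy chair = K/(K+1) = 78.4%.

78.4%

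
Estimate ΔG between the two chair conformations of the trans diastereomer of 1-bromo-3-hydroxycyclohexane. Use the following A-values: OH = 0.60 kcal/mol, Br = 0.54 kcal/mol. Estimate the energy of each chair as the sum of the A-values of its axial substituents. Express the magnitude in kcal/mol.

C1 and C3 have the same parity, so for the trans isomer the two substituents are one axial and one equatorial in each chair.
Chair I (hydroxyl axial, bromo equatorial): E = 0.60 kcal/mol.
Chair II (hydroxyl equatorial, bromo axial): E = 0.54 kcal/mol.
ΔE = 0.60 − 0.54 = 0.06 kcal/mol; chair II is more stable.

0.06 kcal/mol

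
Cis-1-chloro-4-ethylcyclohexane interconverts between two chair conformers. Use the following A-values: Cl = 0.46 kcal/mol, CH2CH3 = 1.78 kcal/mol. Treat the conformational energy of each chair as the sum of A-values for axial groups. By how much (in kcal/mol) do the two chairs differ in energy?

1.32 kcal/mol

C1 and C4 have opposite parity, so for the cis isomer the two substituents are one axial and one equatorial in each chair.
Chair I (chloro axial, ethyl equatorial): E = 0.46 kcal/mol.
Chair II (chloro equatorial, ethyl axial): E = 1.78 kcal/mol.
ΔE = 1.78 − 0.46 = 1.32 kcal/mol; chair I is more stable.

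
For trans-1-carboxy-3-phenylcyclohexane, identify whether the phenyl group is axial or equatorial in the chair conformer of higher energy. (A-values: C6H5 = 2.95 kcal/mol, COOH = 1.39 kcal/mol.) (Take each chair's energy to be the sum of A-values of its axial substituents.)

C1 and C3 have the same parity, so for the trans isomer the two substituents are one axial and one equatorial in each chair.
Chair I (phenyl axial, carboxyl equatorial): E = 2.95 kcal/mol.
Chair II (phenyl equatorial, carboxyl axial): E = 1.39 kcal/mol.
Chair I is the less stable (higher-energy) conformer, and in that chair the phenyl group is axial.

axial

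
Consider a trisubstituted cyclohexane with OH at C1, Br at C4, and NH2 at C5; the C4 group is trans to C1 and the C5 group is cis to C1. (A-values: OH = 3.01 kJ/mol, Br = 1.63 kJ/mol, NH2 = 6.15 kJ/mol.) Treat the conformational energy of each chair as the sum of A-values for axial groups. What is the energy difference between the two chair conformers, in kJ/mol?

10.79 kJ/mol

Chair I (hydroxyl axial, bromo axial, amino axial): E = 10.79 kJ/mol.
Chair II (hydroxyl equatorial, bromo equatorial, amino equatorial): E = 0.00 kJ/mol.
ΔE = 10.79 − 0.00 = 10.79 kJ/mol; chair II is more stable.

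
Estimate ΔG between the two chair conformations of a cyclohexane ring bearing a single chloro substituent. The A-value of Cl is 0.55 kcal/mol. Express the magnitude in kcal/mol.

A monosubstituted cyclohexane has one chair with the chloro group axial (E = A = 0.55 kcal/mol) and one with it equatorial (E = 0).
ΔE = 0.55 − 0 = 0.55 kcal/mol.

0.55 kcal/mol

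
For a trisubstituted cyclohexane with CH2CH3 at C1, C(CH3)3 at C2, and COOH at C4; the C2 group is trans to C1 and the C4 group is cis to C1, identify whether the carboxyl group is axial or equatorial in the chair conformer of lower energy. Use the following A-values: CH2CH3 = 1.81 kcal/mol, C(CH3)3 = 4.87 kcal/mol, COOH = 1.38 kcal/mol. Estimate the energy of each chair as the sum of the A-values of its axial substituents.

Chair I (ethyl axial, tert-butyl axial, carboxyl equatorial): E = 6.68 kcal/mol.
Chair II (ethyl equatorial, tert-butyl equatorial, carboxyl axial): E = 1.38 kcal/mol.
Chair II is the more stable (lower-energy) conformer, and in that chair the carboxyl group is axial.

axial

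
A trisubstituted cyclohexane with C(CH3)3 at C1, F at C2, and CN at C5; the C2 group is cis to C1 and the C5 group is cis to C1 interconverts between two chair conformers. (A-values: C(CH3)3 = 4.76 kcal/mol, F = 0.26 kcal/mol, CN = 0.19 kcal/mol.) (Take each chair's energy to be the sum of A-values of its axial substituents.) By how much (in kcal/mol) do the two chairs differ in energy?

4.69 kcal/mol

Chair I (tert-butyl axial, fluoro equatorial, cyano axial): E = 4.95 kcal/mol.
Chair II (tert-butyl equatorial, fluoro axial, cyano equatorial): E = 0.26 kcal/mol.
ΔE = 4.95 − 0.26 = 4.69 kcal/mol; chair II is more stable.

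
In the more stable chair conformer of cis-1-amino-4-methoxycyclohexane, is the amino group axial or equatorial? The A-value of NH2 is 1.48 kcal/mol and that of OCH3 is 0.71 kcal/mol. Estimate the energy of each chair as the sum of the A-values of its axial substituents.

equatorial

C1 and C4 have opposite parity, so for the cis isomer the two substituents are one axial and one equatorial in each chair.
Chair I (amino axial, methoxy equatorial): E = 1.48 kcal/mol.
Chair II (amino equatorial, methoxy axial): E = 0.71 kcal/mol.
Chair II is the more stable (lower-energy) conformer, and in that chair the amino group is equatorial.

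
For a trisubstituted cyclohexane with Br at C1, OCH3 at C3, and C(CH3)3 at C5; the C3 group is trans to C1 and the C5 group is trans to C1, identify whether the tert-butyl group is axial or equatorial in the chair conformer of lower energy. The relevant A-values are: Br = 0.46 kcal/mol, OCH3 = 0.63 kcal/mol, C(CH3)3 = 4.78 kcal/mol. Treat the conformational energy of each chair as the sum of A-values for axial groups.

Chair I (bromo axial, methoxy equatorial, tert-butyl equatorial): E = 0.46 kcal/mol.
Chair II (bromo equatorial, methoxy axial, tert-butyl axial): E = 5.41 kcal/mol.
Chair I is the more stable (lower-energy) conformer, and in that chair the tert-butyl group is equatorial.

equatorial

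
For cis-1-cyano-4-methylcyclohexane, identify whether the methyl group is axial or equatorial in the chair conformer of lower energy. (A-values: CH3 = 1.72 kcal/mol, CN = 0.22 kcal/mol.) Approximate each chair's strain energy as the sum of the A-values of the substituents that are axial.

C1 and C4 have opposite parity, so for the cis isomer the two substituents are one axial and one equatorial in each chair.
Chair I (methyl axial, cyano equatorial): E = 1.72 kcal/mol.
Chair II (methyl equatorial, cyano axial): E = 0.22 kcal/mol.
Chair II is the more stable (lower-energy) conformer, and in that chair the methyl group is equatorial.

equatorial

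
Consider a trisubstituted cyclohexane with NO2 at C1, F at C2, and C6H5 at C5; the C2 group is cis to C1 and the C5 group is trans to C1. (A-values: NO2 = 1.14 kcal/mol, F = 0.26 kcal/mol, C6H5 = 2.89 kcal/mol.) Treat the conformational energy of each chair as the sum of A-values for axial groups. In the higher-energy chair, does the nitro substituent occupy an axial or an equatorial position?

equatorial

Chair I (nitro axial, fluoro equatorial, phenyl equatorial): E = 1.14 kcal/mol.
Chair II (nitro equatorial, fluoro axial, phenyl axial): E = 3.15 kcal/mol.
Chair II is the less stable (higher-energy) conformer, and in that chair the nitro group is equatorial.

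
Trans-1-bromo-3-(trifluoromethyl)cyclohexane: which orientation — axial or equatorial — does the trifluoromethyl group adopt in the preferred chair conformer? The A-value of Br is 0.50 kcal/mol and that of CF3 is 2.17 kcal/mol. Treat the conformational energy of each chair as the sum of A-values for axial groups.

equatorial

C1 and C3 have the same parity, so for the trans isomer the two substituents are one axial and one equatorial in each chair.
Chair I (bromo axial, trifluoromethyl equatorial): E = 0.50 kcal/mol.
Chair II (bromo equatorial, trifluoromethyl axial): E = 2.17 kcal/mol.
Chair I is the more stable (lower-energy) conformer, and in that chair the trifluoromethyl group is equatorial.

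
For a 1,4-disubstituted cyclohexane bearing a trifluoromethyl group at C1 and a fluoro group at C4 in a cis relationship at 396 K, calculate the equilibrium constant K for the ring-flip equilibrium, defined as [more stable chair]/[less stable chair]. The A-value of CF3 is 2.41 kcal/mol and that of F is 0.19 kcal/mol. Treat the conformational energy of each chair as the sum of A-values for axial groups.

C1 and C4 have opposite parity, so for the cis isomer the two substituents are one axial and one equatorial in each chair.
Chair I (trifluoromethyl axial, fluoro equatorial): E = 2.41 kcal/mol; chair II (trifluoromethyl equatorial, fluoro axial): E = 0.19 kcal/mol.
ΔG = 2.22 kcal/mol between the two chairs.
K = exp(ΔG/RT) with R = 1.987×10⁻³ kcal mol⁻¹ K⁻¹ and T = 396 K gives K ≈ 16.8.

K ≈ 16.8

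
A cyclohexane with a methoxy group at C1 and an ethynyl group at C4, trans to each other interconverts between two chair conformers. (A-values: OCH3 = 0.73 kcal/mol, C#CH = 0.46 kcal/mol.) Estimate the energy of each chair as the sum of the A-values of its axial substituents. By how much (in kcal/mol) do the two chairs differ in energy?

1.19 kcal/mol

C1 and C4 have opposite parity, so for the trans isomer the two substituents are e,e in one chair and a,a in the other.
Chair I (methoxy axial, ethynyl axial): E = 1.19 kcal/mol.
Chair II (methoxy equatorial, ethynyl equatorial): E = 0.00 kcal/mol.
ΔE = 1.19 − 0.00 = 1.19 kcal/mol; chair II is more stable.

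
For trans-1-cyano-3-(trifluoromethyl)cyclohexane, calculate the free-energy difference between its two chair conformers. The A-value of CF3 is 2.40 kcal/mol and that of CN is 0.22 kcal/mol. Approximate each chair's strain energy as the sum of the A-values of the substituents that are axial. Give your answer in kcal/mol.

2.18 kcal/mol

C1 and C3 have the same parity, so for the trans isomer the two substituents are one axial and one equatorial in each chair.
Chair I (trifluoromethyl axial, cyano equatorial): E = 2.40 kcal/mol.
Chair II (trifluoromethyl equatorial, cyano axial): E = 0.22 kcal/mol.
ΔE = 2.40 − 0.22 = 2.18 kcal/mol; chair II is more stable.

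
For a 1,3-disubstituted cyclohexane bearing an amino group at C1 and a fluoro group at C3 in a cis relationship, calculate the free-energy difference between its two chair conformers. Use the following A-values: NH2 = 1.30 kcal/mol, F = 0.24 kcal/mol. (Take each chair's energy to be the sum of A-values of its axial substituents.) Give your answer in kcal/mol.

C1 and C3 have the same parity, so for the cis isomer the two substituents are e,e in one chair and a,a in the other.
Chair I (amino axial, fluoro axial): E = 1.54 kcal/mol.
Chair II (amino equatorial, fluoro equatorial): E = 0.00 kcal/mol.
ΔE = 1.54 − 0.00 = 1.54 kcal/mol; chair II is more stable.

1.54 kcal/mol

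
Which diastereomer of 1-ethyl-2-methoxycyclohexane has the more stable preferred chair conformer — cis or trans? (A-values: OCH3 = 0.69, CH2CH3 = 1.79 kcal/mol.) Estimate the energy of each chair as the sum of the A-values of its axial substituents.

trans

At 1,2 positions (parity opposite): cis → (a,e or e,a); trans → (e,e or a,a).
Best chair for cis: E = 0.69 kcal/mol; best chair for trans: E = 0.00 kcal/mol.
The trans isomer is lower by 0.69 kcal/mol.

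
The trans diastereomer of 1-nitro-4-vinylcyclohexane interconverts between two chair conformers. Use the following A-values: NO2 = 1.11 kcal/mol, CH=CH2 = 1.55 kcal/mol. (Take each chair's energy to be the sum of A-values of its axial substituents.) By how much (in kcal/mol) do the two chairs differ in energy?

C1 and C4 have opposite parity, so for the trans isomer the two substituents are e,e in one chair and a,a in the other.
Chair I (nitro axial, vinyl axial): E = 2.66 kcal/mol.
Chair II (nitro equatorial, vinyl equatorial): E = 0.00 kcal/mol.
ΔE = 2.66 − 0.00 = 2.66 kcal/mol; chair II is more stable.

2.66 kcal/mol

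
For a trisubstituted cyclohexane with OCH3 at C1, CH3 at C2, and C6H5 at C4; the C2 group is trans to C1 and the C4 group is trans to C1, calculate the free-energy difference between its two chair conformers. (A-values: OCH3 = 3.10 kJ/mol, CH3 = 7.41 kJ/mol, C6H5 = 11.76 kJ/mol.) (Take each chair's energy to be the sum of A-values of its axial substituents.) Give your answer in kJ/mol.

Chair I (methoxy axial, methyl axial, phenyl axial): E = 22.27 kJ/mol.
Chair II (methoxy equatorial, methyl equatorial, phenyl equatorial): E = 0.00 kJ/mol.
ΔE = 22.27 − 0.00 = 22.27 kJ/mol; chair II is more stable.

22.27 kJ/mol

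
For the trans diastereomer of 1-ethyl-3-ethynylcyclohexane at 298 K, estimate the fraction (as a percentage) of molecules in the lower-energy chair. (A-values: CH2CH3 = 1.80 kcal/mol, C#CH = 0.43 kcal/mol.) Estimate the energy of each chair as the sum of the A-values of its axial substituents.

91.0%

C1 and C3 have the same parity, so for the trans isomer the two substituents are one axial and one equatorial in each chair.
Chair I (ethyl axial, ethynyl equatorial): E = 1.80 kcal/mol; chair II (ethyl equatorial, ethynyl axial): E = 0.43 kcal/mol.
ΔG = 1.37 kcal/mol between the two chairs.
K = exp(ΔG/RT) with R = 1.987×10⁻³ kcal mol⁻¹ K⁻¹ and T = 298 K gives K ≈ 10.1.
Fraction in the lower-energy chair = K/(K+1) = 91.0%.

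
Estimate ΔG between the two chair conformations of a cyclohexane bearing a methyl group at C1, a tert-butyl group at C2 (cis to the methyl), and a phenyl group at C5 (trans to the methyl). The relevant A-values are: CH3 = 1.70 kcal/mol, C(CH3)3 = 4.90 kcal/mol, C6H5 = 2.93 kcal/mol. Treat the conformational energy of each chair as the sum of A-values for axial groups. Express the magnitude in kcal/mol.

6.13 kcal/mol

Chair I (methyl axial, tert-butyl equatorial, phenyl equatorial): E = 1.70 kcal/mol.
Chair II (methyl equatorial, tert-butyl axial, phenyl axial): E = 7.83 kcal/mol.
ΔE = 7.83 − 1.70 = 6.13 kcal/mol; chair I is more stable.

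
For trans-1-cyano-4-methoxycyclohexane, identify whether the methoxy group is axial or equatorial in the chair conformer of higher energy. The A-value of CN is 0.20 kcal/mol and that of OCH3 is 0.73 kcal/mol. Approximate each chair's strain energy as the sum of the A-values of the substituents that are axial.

C1 and C4 have opposite parity, so for the trans isomer the two substituents are e,e in one chair and a,a in the other.
Chair I (cyano axial, methoxy axial): E = 0.93 kcal/mol.
Chair II (cyano equatorial, methoxy equatorial): E = 0.00 kcal/mol.
Chair I is the less stable (higher-energy) conformer, and in that chair the methoxy group is axial.

axial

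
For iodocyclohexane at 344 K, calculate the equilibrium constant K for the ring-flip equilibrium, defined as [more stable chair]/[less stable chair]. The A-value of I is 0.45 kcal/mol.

K ≈ 1.93

One chair has the iodo group axial (E = 0.45 kcal/mol) and the other has it equatorial (E = 0).
ΔG = 0.45 kcal/mol between the two chairs.
K = exp(ΔG/RT) with R = 1.987×10⁻³ kcal mol⁻¹ K⁻¹ and T = 344 K gives K ≈ 1.93.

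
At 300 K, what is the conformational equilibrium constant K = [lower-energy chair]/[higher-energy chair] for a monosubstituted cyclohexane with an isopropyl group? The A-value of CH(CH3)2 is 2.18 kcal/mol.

K ≈ 38.7

One chair has the isopropyl group axial (E = 2.18 kcal/mol) and the other has it equatorial (E = 0).
ΔG = 2.18 kcal/mol between the two chairs.
K = exp(ΔG/RT) with R = 1.987×10⁻³ kcal mol⁻¹ K⁻¹ and T = 300 K gives K ≈ 38.7.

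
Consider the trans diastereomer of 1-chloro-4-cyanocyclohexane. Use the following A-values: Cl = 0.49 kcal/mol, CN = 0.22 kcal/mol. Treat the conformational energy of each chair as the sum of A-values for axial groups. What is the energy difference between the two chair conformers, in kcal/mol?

C1 and C4 have opposite parity, so for the trans isomer the two substituents are e,e in one chair and a,a in the other.
Chair I (chloro axial, cyano axial): E = 0.71 kcal/mol.
Chair II (chloro equatorial, cyano equatorial): E = 0.00 kcal/mol.
ΔE = 0.71 − 0.00 = 0.71 kcal/mol; chair II is more stable.

0.71 kcal/mol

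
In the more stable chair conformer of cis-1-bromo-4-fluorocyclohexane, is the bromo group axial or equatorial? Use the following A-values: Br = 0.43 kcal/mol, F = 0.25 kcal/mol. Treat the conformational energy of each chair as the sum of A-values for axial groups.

equatorial

C1 and C4 have opposite parity, so for the cis isomer the two substituents are one axial and one equatorial in each chair.
Chair I (bromo axial, fluoro equatorial): E = 0.43 kcal/mol.
Chair II (bromo equatorial, fluoro axial): E = 0.25 kcal/mol.
Chair II is the more stable (lower-energy) conformer, and in that chair the bromo group is equatorial.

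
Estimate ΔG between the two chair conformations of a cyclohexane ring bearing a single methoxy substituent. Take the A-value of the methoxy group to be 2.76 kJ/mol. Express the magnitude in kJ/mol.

A monosubstituted cyclohexane has one chair with the methoxy group axial (E = A = 2.76 kJ/mol) and one with it equatorial (E = 0).
ΔE = 2.76 − 0 = 2.76 kJ/mol.

2.76 kJ/mol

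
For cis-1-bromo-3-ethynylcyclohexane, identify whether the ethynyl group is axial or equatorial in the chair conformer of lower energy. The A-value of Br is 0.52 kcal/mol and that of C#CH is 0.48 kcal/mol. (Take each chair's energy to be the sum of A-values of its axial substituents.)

C1 and C3 have the same parity, so for the cis isomer the two substituents are e,e in one chair and a,a in the other.
Chair I (bromo axial, ethynyl axial): E = 1.00 kcal/mol.
Chair II (bromo equatorial, ethynyl equatorial): E = 0.00 kcal/mol.
Chair II is the more stable (lower-energy) conformer, and in that chair the ethynyl group is equatorial.

equatorial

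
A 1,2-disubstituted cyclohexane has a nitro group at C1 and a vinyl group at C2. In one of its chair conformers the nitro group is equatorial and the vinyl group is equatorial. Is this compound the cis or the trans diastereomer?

trans

C1 and C2 have opposite parity, so their axial bonds point in opposite directions.
With opposite-parity carbons, two substituents on the same face are one axial and one equatorial; opposite faces give both axial or both equatorial.
Here the groups are equatorial/equatorial → opposite face → trans.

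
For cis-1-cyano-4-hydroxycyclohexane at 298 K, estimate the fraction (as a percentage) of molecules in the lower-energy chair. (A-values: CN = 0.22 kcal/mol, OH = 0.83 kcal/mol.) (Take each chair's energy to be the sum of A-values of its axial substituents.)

C1 and C4 have opposite parity, so for the cis isomer the two substituents are one axial and one equatorial in each chair.
Chair I (cyano axial, hydroxyl equatorial): E = 0.22 kcal/mol; chair II (cyano equatorial, hydroxyl axial): E = 0.83 kcal/mol.
ΔG = 0.61 kcal/mol between the two chairs.
K = exp(ΔG/RT) with R = 1.987×10⁻³ kcal mol⁻¹ K⁻¹ and T = 298 K gives K ≈ 2.8.
Fraction in the lower-energy chair = K/(K+1) = 73.7%.

73.7%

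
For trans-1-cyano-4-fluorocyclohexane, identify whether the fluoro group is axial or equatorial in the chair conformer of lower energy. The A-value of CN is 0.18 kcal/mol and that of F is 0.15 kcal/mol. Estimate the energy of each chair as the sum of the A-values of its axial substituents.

C1 and C4 have opposite parity, so for the trans isomer the two substituents are e,e in one chair and a,a in the other.
Chair I (cyano axial, fluoro axial): E = 0.33 kcal/mol.
Chair II (cyano equatorial, fluoro equatorial): E = 0.00 kcal/mol.
Chair II is the more stable (lower-energy) conformer, and in that chair the fluoro group is equatorial.

equatorial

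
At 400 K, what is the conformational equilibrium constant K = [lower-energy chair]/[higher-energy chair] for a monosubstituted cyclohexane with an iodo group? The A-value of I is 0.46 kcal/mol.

One chair has the iodo group axial (E = 0.46 kcal/mol) and the other has it equatorial (E = 0).
ΔG = 0.46 kcal/mol between the two chairs.
K = exp(ΔG/RT) with R = 1.987×10⁻³ kcal mol⁻¹ K⁻¹ and T = 400 K gives K ≈ 1.78.

K ≈ 1.78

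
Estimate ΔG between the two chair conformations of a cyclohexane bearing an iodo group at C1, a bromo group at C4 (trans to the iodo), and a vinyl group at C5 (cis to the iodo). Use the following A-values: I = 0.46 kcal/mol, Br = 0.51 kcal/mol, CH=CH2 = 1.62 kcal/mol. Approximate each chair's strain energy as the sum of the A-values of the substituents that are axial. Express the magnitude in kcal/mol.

2.59 kcal/mol

Chair I (iodo axial, bromo axial, vinyl axial): E = 2.59 kcal/mol.
Chair II (iodo equatorial, bromo equatorial, vinyl equatorial): E = 0.00 kcal/mol.
ΔE = 2.59 − 0.00 = 2.59 kcal/mol; chair II is more stable.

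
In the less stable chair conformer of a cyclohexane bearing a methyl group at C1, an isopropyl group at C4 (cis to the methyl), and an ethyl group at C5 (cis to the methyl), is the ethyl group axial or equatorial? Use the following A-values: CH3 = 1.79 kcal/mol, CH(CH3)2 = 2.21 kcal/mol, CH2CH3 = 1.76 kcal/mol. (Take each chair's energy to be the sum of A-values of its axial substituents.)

axial

Chair I (methyl axial, isopropyl equatorial, ethyl axial): E = 3.55 kcal/mol.
Chair II (methyl equatorial, isopropyl axial, ethyl equatorial): E = 2.21 kcal/mol.
Chair I is the less stable (higher-energy) conformer, and in that chair the ethyl group is axial.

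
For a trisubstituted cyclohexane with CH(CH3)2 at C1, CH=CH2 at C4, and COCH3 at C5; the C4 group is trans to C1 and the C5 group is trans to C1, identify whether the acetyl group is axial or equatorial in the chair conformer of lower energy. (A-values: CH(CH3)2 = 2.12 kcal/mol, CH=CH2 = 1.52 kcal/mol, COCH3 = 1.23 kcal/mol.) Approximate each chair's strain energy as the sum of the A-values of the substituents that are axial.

axial

Chair I (isopropyl axial, vinyl axial, acetyl equatorial): E = 3.64 kcal/mol.
Chair II (isopropyl equatorial, vinyl equatorial, acetyl axial): E = 1.23 kcal/mol.
Chair II is the more stable (lower-energy) conformer, and in that chair the acetyl group is axial.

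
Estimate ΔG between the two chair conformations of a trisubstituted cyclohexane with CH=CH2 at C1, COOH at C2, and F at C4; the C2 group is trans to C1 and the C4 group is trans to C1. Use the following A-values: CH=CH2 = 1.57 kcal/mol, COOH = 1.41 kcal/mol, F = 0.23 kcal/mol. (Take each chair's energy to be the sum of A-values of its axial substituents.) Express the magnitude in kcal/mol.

Chair I (vinyl axial, carboxyl axial, fluoro axial): E = 3.21 kcal/mol.
Chair II (vinyl equatorial, carboxyl equatorial, fluoro equatorial): E = 0.00 kcal/mol.
ΔE = 3.21 − 0.00 = 3.21 kcal/mol; chair II is more stable.

3.21 kcal/mol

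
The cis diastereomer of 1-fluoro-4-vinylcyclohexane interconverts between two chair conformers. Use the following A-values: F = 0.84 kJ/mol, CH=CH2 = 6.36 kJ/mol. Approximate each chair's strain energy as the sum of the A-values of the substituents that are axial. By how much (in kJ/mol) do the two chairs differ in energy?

5.52 kJ/mol

C1 and C4 have opposite parity, so for the cis isomer the two substituents are one axial and one equatorial in each chair.
Chair I (fluoro axial, vinyl equatorial): E = 0.84 kJ/mol.
Chair II (fluoro equatorial, vinyl axial): E = 6.36 kJ/mol.
ΔE = 6.36 − 0.84 = 5.52 kJ/mol; chair I is more stable.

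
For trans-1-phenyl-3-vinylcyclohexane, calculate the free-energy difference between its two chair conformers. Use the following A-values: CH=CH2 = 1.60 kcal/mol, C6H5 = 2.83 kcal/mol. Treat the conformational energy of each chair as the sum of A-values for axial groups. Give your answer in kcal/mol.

1.23 kcal/mol

C1 and C3 have the same parity, so for the trans isomer the two substituents are one axial and one equatorial in each chair.
Chair I (vinyl axial, phenyl equatorial): E = 1.60 kcal/mol.
Chair II (vinyl equatorial, phenyl axial): E = 2.83 kcal/mol.
ΔE = 2.83 − 1.60 = 1.23 kcal/mol; chair I is more stable.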